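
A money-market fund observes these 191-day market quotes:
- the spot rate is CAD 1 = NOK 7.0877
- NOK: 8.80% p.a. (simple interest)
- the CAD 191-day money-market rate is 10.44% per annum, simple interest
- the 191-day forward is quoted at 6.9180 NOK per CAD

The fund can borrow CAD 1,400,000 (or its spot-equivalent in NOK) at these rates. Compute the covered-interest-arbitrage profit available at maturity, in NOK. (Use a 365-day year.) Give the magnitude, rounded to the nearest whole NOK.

T = 191/365 years.
Route A — deposit CAD, sell forward: 1,400,000 × 1.054631233 × 6.9180 = NOK 10,214,314.42.
Route B — convert at spot, deposit NOK: 1,400,000 × 7.0877 × 1.046049315 = NOK 10,379,717.22.
The quoted forward undervalues CAD, so borrow CAD, convert to NOK at spot, deposit the NOK at 8.80%, and buy CAD forward at 6.9180 to cover the loan.
The gap between the two covered legs is NOK 165,403.

NOK 165,403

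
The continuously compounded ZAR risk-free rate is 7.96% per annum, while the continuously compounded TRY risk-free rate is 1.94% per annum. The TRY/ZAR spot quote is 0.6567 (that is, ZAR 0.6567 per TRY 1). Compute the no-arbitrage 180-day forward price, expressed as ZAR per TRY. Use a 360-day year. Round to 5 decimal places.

0.67677

T = 180/360 years.
ZAR growth factor: e^(0.0796×180/360) = 1.0406026.
TRY growth factor: e^(0.0194×180/360) = 1.0097472.
Forward (ZAR per TRY) = 0.6567 × 1.0406026 / 1.0097472 = 0.6767671.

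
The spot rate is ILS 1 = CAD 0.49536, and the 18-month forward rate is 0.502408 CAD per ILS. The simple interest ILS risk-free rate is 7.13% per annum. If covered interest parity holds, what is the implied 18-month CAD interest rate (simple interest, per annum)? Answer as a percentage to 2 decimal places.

8.18%

T = 18/12 years.
F/S = 0.502408/0.49536 = 1.0142280 = (growth of CAD) / (growth of ILS).
The ILS side grows by 1 + 0.0713×18/12 = 1.106950.
Hence g_CAD = 1.1226997.
(1.1226997 − 1)/T = 0.081800, i.e. 8.18%.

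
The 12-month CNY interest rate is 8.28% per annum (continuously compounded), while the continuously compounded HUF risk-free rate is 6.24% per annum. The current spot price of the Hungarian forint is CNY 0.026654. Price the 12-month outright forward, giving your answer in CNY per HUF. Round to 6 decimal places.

T = 1 year.
CNY accumulates by e^(0.0828×1) = 1.0863245.
HUF growth factor: e^(0.0624×1) = 1.064388.
Forward (CNY per HUF) = 0.026654 × 1.0863245 / 1.064388 = 0.02720333.

0.027203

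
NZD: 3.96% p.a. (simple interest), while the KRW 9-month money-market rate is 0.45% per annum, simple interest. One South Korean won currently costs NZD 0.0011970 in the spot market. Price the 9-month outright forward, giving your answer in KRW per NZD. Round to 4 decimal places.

814.0637

T = 9/12 years.
NZD accumulates by 1 + 0.0396×9/12 = 1.029700.
Growth of 1 KRW over T: 1 + 0.0045×9/12 = 1.003375.
So F = 0.001197 × 1.029700 / 1.003375 = 0.00122840503 (NZD/KRW).
Quoted the other way: 1/0.00122840503 = 814.0637 KRW per NZD.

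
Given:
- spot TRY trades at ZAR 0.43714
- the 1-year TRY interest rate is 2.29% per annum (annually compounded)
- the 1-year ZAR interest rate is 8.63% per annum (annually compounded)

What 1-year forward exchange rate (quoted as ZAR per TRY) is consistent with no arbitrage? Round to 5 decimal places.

0.46423

T = 1 year.
ZAR growth factor: (1 + 0.0863)^1 = 1.086300.
TRY accumulates by (1 + 0.0229)^1 = 1.022900.
Forward (ZAR per TRY) = 0.43714 × 1.086300 / 1.022900 = 0.4642342.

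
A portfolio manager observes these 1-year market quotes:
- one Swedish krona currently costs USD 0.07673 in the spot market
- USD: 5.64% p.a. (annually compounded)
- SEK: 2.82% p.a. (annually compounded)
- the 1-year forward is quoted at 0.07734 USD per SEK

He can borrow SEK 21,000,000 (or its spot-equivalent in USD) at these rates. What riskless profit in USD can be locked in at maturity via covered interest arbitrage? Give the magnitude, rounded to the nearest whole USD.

USD 32,268

T = 1 year.
Keep in SEK, deliver into the forward: 21,000,000·1.028200·0.07734 = USD 1,669,940.75.
Swap to USD now, deposit: 21,000,000·0.07673·1.056400 = USD 1,702,209.01.
The quoted forward undervalues SEK, so borrow SEK, convert to USD at spot, deposit the USD at 5.64%, and buy SEK forward at 0.07734 to cover the loan.
Profit = 1,702,209.01 − 1,669,940.75 = USD 32,268.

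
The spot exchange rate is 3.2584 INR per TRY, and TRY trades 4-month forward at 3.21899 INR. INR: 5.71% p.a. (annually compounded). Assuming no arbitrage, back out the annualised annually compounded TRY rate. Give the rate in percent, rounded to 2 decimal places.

T = 4/12 years.
F/S = 3.21899/3.2584 = 0.9879051 = (growth of INR) / (growth of TRY).
INR growth factor: (1 + 0.0571)^(4/12) = 1.0186821.
That pins the TRY growth at 1.0311538.
Annualise: 1.0311538^(12/4) − 1 = 0.096403 = 9.64%.

9.64%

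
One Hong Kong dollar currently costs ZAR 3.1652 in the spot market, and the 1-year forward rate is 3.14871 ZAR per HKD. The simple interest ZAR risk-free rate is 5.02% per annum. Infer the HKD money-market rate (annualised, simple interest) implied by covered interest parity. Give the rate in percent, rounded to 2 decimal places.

T = 1 year.
By CIP, F/S equals the ZAR-to-HKD growth ratio: 3.14871/3.1652 = 0.9947902.
The ZAR side grows by 1 + 0.0502×1 = 1.050200.
Hence g_HKD = 1.055700.
r = (1.055700 − 1)/1 = 0.055700 → 5.57%.

5.57%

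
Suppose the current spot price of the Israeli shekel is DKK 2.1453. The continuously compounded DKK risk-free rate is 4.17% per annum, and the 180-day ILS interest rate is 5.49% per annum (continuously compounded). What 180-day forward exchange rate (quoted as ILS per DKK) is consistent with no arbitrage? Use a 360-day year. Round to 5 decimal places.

T = 180/360 years.
DKK growth factor: e^(0.0417×180/360) = 1.0210689.
ILS accumulates by e^(0.0549×180/360) = 1.0278302.
So F = 2.1453 × 1.0210689 / 1.0278302 = 2.131188 (DKK/ILS).
Invert for ILS per DKK: 1 / 2.131188 = 0.46922.

0.46922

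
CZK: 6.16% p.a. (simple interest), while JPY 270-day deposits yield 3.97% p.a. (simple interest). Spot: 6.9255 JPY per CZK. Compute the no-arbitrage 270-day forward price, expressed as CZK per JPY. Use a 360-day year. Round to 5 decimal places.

0.14670

T = 270/360 years.
Growth of 1 JPY over T: 1 + 0.0397×270/360 = 1.029775.
CZK accumulates by 1 + 0.0616×270/360 = 1.046200.
So F = 6.9255 × 1.029775 / 1.046200 = 6.816772 (JPY/CZK).
Invert for CZK per JPY: 1 / 6.816772 = 0.14670.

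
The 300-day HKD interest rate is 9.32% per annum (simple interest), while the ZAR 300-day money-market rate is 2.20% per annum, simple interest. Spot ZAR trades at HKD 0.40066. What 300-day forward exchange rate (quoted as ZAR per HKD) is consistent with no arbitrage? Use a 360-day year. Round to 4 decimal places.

2.3585

T = 300/360 years.
Growth of 1 HKD over T: 1 + 0.0932×300/360 = 1.0776667.
Growth of 1 ZAR over T: 1 + 0.0220×300/360 = 1.0183333.
CIP: F = S · (grow HKD)/(grow ZAR) = 0.40066 × 1.0776667/1.0183333 = 0.4240045 HKD per ZAR.
Invert for ZAR per HKD: 1 / 0.4240045 = 2.3585.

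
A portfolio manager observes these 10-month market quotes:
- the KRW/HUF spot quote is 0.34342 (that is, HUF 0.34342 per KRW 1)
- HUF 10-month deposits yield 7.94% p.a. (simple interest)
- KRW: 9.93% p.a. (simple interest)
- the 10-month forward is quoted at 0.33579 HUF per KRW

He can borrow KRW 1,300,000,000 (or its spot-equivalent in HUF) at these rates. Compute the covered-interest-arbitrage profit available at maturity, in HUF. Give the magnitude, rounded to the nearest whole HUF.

T = 10/12 years.
Route A — deposit KRW, sell forward: 1,300,000,000 × 1.082750 × 0.33579 = HUF 472,649,609.25.
Route B — convert at spot, deposit HUF: 1,300,000,000 × 0.34342 × 1.06616666667 = HUF 475,985,843.67.
The quoted forward undervalues KRW, so borrow KRW, convert to HUF at spot, deposit the HUF at 7.94%, and buy KRW forward at 0.33579 to cover the loan.
Profit = 475,985,843.67 − 472,649,609.25 = HUF 3,336,234.

HUF 3,336,234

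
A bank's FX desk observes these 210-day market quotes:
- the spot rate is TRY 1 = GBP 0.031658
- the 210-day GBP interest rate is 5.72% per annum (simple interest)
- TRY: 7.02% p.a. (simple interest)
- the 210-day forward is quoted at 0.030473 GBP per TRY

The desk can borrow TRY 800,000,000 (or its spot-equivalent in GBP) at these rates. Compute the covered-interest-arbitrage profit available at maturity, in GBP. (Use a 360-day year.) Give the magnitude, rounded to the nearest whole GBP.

GBP 794,762

T = 210/360 years.
Invest the TRY and cover forward: 800,000,000 × 1.040950 × 0.030473 = GBP 25,376,695.48.
Convert at spot and invest in GBP: 800,000,000 × 0.031658 × 1.0333666667 = GBP 26,171,457.55.
The quoted forward undervalues TRY, so borrow TRY, convert to GBP at spot, deposit the GBP at 5.72%, and buy TRY forward at 0.030473 to cover the loan.
Arbitrage profit = |25,376,695.48 − 26,171,457.55| = GBP 794,762.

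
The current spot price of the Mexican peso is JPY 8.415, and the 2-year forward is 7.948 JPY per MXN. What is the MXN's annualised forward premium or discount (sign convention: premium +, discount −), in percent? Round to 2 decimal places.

T = 2 years.
(F − S)/S = (7.948 − 8.415)/8.415 = -0.0554961.
Annualise by dividing by T: -0.0554961 / 2 = -0.027748 → -2.77%.

-2.77%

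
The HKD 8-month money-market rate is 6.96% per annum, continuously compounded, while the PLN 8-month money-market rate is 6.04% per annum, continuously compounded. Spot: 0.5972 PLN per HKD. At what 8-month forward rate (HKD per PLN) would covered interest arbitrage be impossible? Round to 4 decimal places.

T = 8/12 years.
PLN growth factor: e^(0.0604×8/12) = 1.0410884.
HKD accumulates by e^(0.0696×8/12) = 1.0474933.
So F = 0.5972 × 1.0410884 / 1.0474933 = 0.5935484 (PLN/HKD).
Quoted the other way: 1/0.5935484 = 1.6848 HKD per PLN.

1.6848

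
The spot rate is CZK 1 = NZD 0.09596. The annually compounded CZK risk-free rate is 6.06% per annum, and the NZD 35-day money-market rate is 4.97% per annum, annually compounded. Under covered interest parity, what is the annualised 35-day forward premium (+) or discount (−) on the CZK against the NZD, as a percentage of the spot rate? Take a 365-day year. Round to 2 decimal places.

T = 35/365 years.
CIP forward (NZD per CZK) = 0.09596 × 1.0046619/1.0056576 = 0.09586499.
(F − S)/S ÷ T = (0.09586499 − 0.09596)/0.09596/(35/365) = -0.010325 → -1.03%.

-1.03%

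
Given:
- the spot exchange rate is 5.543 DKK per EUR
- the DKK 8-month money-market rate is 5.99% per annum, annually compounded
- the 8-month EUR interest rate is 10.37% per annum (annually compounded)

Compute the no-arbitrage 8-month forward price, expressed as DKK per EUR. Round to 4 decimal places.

T = 8/12 years.
Growth of 1 DKK over T: (1 + 0.0599)^(8/12) = 1.0395449.
Growth of 1 EUR over T: (1 + 0.1037)^(8/12) = 1.0679904.
Forward (DKK per EUR) = 5.543 × 1.0395449 / 1.0679904 = 5.395364.

5.3954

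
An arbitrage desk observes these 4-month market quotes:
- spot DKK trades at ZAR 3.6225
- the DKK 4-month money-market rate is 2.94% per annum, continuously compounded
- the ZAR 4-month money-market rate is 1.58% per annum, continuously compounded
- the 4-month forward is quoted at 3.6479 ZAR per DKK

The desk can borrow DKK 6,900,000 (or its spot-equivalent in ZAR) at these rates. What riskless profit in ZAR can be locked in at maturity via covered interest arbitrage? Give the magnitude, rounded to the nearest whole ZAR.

T = 4/12 years.
Keep in DKK, deliver into the forward: 6,900,000·1.0098481773·3.6479 = ZAR 25,418,393.65.
Swap to ZAR now, deposit: 6,900,000·3.6225·1.0052805599 = ZAR 25,127,238.91.
The quoted forward overvalues DKK, so borrow ZAR, buy DKK at spot, deposit the DKK at 2.94%, and sell the proceeds forward at 3.6479.
Arbitrage profit = |25,418,393.65 − 25,127,238.91| = ZAR 291,155.

ZAR 291,155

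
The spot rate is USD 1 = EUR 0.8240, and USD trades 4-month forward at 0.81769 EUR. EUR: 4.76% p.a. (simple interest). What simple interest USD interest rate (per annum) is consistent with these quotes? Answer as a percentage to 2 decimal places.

T = 4/12 years.
CIP gives F = S · g_EUR/g_USD, so g_EUR/g_USD = 0.81769/0.824 = 0.9923422.
The EUR side grows by 1 + 0.0476×4/12 = 1.0158667.
So the USD growth factor = 1.023706.
r = (1.023706 − 1)/(4/12) = 0.071118 → 7.11%.

7.11%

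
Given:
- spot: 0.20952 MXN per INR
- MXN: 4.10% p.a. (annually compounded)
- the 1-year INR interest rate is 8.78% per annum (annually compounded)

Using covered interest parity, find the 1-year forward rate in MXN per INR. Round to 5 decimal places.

0.20051

T = 1 year.
Growth of 1 MXN over T: (1 + 0.0410)^1 = 1.041000.
INR accumulates by (1 + 0.0878)^1 = 1.087800.
So F = 0.20952 × 1.041000 / 1.087800 = 0.2005059 (MXN/INR).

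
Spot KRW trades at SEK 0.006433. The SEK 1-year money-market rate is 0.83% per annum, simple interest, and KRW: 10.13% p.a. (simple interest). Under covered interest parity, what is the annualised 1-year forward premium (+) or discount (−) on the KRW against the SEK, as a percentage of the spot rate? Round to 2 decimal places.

T = 1 year.
No-arbitrage forward: 0.006433 × 1.008300 / 1.101300 = 0.005889761 SEK/KRW.
Annualised premium = (F − S)/S × (1/T) = (0.005889761 − 0.006433)/0.006433 ÷ 1 = -8.44%.

-8.44%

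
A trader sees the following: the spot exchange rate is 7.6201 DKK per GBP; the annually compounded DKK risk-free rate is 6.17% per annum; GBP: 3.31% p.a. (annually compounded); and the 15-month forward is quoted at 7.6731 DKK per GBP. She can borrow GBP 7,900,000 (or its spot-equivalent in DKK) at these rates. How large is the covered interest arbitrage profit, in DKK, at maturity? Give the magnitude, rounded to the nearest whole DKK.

T = 15/12 years.
Route A — deposit GBP, sell forward: 7,900,000 × 1.0415447926 × 7.6731 = DKK 63,135,831.05.
Route B — convert at spot, deposit DKK: 7,900,000 × 7.6201 × 1.0777108909 = DKK 64,876,891.60.
The quoted forward undervalues GBP, so borrow GBP, convert to DKK at spot, deposit the DKK at 6.17%, and buy GBP forward at 7.6731 to cover the loan.
Profit = 64,876,891.60 − 63,135,831.05 = DKK 1,741,061.

DKK 1,741,061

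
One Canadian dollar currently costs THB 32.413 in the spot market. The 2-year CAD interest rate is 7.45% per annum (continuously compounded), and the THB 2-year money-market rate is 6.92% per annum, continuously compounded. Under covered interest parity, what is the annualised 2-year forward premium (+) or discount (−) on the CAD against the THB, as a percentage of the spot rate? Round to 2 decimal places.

-0.53%

T = 2 years.
CIP forward (THB per CAD) = 32.413 × 1.1484348/1.160673 = 32.071236.
Annualised premium = (F − S)/S × (1/T) = (32.071236 − 32.413)/32.413 ÷ 2 = -0.53%.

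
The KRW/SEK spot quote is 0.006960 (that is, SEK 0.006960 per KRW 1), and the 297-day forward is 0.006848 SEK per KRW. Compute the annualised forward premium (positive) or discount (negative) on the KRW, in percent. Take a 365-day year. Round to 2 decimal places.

T = 297/365 years.
KRW trades forward at -1.60920% vs spot over the period.
Annualise by dividing by T: -0.0160920 / (297/365) = -0.019776 → -1.98%.

-1.98%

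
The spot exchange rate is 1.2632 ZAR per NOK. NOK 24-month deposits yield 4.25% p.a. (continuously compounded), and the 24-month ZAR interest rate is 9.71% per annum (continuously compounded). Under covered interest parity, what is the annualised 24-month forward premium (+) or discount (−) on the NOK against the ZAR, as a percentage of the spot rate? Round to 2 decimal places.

+5.77%

T = 2 years.
F = S · g_ZAR/g_NOK = 1.2632 × 1.2143391/1.0887171 = 1.4089548.
Annualised premium = (F − S)/S × (1/T) = (1.4089548 − 1.2632)/1.2632 ÷ 2 = 5.77%.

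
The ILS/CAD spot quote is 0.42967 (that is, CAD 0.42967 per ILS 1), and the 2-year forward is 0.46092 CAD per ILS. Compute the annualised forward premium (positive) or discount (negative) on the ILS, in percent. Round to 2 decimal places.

+3.64%

T = 2 years.
(F − S)/S = (0.46092 − 0.42967)/0.42967 = 0.0727302.
Per annum: 0.0727302 / 2 = 0.036365 = 3.64%.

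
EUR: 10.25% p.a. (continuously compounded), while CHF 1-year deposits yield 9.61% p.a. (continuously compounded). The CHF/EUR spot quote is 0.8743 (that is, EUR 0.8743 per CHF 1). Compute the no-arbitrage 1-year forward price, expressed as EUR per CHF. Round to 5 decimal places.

0.87991

T = 1 year.
Growth of 1 EUR over T: e^(0.1025×1) = 1.1079373.
Growth of 1 CHF over T: e^(0.0961×1) = 1.1008691.
Forward (EUR per CHF) = 0.8743 × 1.1079373 / 1.1008691 = 0.8799135.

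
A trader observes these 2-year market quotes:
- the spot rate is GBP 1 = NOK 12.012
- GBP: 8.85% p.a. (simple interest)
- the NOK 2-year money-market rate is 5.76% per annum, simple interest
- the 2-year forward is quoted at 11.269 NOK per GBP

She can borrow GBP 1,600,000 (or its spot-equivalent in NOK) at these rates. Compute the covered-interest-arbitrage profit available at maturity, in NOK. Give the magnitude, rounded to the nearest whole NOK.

NOK 211,471

T = 2 years.
Route A — deposit GBP, sell forward: 1,600,000 × 1.177000 × 11.269 = NOK 21,221,780.80.
Route B — convert at spot, deposit NOK: 1,600,000 × 12.012 × 1.115200 = NOK 21,433,251.84.
The quoted forward undervalues GBP, so borrow GBP, convert to NOK at spot, deposit the NOK at 5.76%, and buy GBP forward at 11.269 to cover the loan.
Profit = 21,433,251.84 − 21,221,780.80 = NOK 211,471.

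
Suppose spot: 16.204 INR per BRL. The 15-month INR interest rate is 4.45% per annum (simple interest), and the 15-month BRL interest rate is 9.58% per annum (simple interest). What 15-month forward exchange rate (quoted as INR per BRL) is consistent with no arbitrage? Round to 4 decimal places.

T = 15/12 years.
INR accumulates by 1 + 0.0445×15/12 = 1.055625.
BRL growth factor: 1 + 0.0958×15/12 = 1.119750.
So F = 16.204 × 1.055625 / 1.119750 = 15.276042 (INR/BRL).

15.2760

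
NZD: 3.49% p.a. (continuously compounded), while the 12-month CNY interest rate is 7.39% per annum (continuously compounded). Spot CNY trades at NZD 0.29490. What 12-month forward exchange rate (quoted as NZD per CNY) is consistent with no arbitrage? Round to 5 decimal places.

0.28362

T = 1 year.
Growth of 1 NZD over T: e^(0.0349×1) = 1.0355162.
Growth of 1 CNY over T: e^(0.0739×1) = 1.0766991.
Forward (NZD per CNY) = 0.2949 × 1.0355162 / 1.0766991 = 0.2836203.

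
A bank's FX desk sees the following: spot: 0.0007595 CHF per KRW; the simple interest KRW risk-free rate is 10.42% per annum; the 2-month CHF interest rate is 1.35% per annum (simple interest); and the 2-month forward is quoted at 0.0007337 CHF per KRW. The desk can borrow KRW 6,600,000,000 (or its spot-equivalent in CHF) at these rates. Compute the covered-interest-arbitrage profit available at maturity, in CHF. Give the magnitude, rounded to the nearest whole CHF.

CHF 97,462

T = 2/12 years.
Invest the KRW and cover forward: 6,600,000,000 × 1.017366667 × 0.0007337 = CHF 4,926,516.70.
Convert at spot and invest in CHF: 6,600,000,000 × 0.0007595 × 1.002250 = CHF 5,023,978.58.
The quoted forward undervalues KRW, so borrow KRW, convert to CHF at spot, deposit the CHF at 1.35%, and buy KRW forward at 0.0007337 to cover the loan.
The gap between the two covered legs is CHF 97,462.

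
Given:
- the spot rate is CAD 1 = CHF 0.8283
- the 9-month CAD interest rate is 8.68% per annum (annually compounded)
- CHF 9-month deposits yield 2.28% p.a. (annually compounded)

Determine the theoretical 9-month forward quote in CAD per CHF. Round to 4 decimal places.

1.2635

T = 9/12 years.
Growth of 1 CHF over T: (1 + 0.0228)^(9/12) = 1.0170517.
CAD growth factor: (1 + 0.0868)^(9/12) = 1.064418.
So F = 0.8283 × 1.0170517 / 1.064418 = 0.7914409 (CHF/CAD).
Invert for CAD per CHF: 1 / 0.7914409 = 1.2635.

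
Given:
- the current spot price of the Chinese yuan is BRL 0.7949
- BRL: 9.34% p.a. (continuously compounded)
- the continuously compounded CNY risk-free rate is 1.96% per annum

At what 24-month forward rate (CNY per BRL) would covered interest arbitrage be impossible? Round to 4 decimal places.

1.0854

T = 2 years.
BRL growth factor: e^(0.0934×2) = 1.2053862.
Growth of 1 CNY over T: e^(0.0196×2) = 1.0399785.
So F = 0.7949 × 1.2053862 / 1.0399785 = 0.9213282 (BRL/CNY).
Quoted the other way: 1/0.9213282 = 1.0854 CNY per BRL.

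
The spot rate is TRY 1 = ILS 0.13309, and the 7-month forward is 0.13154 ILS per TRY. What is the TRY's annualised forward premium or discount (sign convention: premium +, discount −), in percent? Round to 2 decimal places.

T = 7/12 years.
Period premium: (0.13154 − 0.13309)/0.13309 = -0.0116463.
×(1/T) gives -2.00% p.a.

-2.00%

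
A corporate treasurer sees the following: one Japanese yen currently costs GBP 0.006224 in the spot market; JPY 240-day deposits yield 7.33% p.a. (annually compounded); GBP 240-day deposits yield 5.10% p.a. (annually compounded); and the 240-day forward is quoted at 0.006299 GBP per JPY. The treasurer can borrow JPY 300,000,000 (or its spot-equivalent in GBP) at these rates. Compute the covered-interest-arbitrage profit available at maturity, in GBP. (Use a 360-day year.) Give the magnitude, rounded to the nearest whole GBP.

GBP 50,793

T = 240/360 years.
Route A — deposit JPY, sell forward: 300,000,000 × 1.048288334 × 0.006299 = GBP 1,980,950.46.
Route B — convert at spot, deposit GBP: 300,000,000 × 0.006224 × 1.033717362 = GBP 1,930,157.06.
The quoted forward overvalues JPY, so borrow GBP, buy JPY at spot, deposit the JPY at 7.33%, and sell the proceeds forward at 0.006299.
The gap between the two covered legs is GBP 50,793.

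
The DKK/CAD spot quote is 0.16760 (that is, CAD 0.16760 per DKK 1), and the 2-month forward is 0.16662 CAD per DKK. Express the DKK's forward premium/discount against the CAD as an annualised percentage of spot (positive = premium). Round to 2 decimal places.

T = 2/12 years.
DKK trades forward at -0.58473% vs spot over the period.
×(1/T) gives -3.51% p.a.

-3.51%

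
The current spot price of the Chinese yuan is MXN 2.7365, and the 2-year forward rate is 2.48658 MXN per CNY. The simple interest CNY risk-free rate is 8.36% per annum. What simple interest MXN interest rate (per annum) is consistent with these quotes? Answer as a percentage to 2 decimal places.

T = 2 years.
F/S = 2.48658/2.7365 = 0.9086717 = (growth of MXN) / (growth of CNY).
The CNY side grows by 1 + 0.0836×2 = 1.167200.
Hence g_MXN = 1.0606016.
r = (1.0606016 − 1)/2 = 0.030301 → 3.03%.

3.03%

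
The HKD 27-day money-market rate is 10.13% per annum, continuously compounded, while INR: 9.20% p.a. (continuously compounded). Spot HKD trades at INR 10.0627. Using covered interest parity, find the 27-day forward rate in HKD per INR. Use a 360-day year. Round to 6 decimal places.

T = 27/360 years.
INR accumulates by e^(0.0920×27/360) = 1.0069239.
HKD accumulates by e^(0.1013×27/360) = 1.0076264.
So F = 10.0627 × 1.0069239 / 1.0076264 = 10.05568 (INR/HKD).
Quoted the other way: 1/10.05568 = 0.099446 HKD per INR.

0.099446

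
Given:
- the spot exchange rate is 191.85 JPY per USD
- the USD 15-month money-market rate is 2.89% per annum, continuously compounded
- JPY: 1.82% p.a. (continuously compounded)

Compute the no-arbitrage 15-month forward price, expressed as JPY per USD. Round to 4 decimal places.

T = 15/12 years.
Growth of 1 JPY over T: e^(0.0182×15/12) = 1.023010755.
USD accumulates by e^(0.0289×15/12) = 1.036785437.
Forward (JPY per USD) = 191.85 × 1.023010755 / 1.036785437 = 189.301090.

189.3011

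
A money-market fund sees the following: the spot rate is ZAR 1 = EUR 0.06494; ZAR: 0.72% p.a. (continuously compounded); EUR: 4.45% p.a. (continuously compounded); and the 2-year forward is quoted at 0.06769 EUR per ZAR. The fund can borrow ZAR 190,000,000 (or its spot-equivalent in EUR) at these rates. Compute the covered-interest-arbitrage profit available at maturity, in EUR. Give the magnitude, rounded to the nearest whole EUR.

T = 2 years.
Route A — deposit ZAR, sell forward: 190,000,000 × 1.0145041795 × 0.06769 = EUR 13,047,639.70.
Route B — convert at spot, deposit EUR: 190,000,000 × 0.06494 × 1.0930806563 = EUR 13,487,084.99.
The quoted forward undervalues ZAR, so borrow ZAR, convert to EUR at spot, deposit the EUR at 4.45%, and buy ZAR forward at 0.06769 to cover the loan.
Profit = 13,487,084.99 − 13,047,639.70 = EUR 439,445.

EUR 439,445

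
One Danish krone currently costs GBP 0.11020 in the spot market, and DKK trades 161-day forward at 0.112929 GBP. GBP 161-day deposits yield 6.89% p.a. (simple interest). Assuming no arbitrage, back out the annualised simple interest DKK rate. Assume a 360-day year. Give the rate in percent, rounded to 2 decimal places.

1.32%

T = 161/360 years.
By CIP, F/S equals the GBP-to-DKK growth ratio: 0.112929/0.1102 = 1.0247641.
GBP growth factor: 1 + 0.0689×161/360 = 1.0308136.
So the DKK growth factor = 1.0059033.
(1.0059033 − 1)/T = 0.013200, i.e. 1.32%.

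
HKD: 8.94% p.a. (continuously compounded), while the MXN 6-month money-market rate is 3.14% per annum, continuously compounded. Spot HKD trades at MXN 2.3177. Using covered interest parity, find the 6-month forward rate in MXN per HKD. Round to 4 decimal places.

T = 6/12 years.
MXN growth factor: e^(0.0314×6/12) = 1.0158239.
HKD accumulates by e^(0.0894×6/12) = 1.0457141.
Forward (MXN per HKD) = 2.3177 × 1.0158239 / 1.0457141 = 2.251452.

2.2515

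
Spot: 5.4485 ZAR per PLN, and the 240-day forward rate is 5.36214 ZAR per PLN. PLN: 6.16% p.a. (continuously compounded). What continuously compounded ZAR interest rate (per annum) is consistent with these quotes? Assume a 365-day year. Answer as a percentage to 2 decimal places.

T = 240/365 years.
F/S = 5.36214/5.4485 = 0.9841498 = (growth of ZAR) / (growth of PLN).
The PLN side grows by e^(0.0616×240/365) = 1.0413356.
So the ZAR growth factor = 1.0248302.
Take logs: ln 1.0248302 / (240/365) = 0.037301, so 3.73%.

3.73%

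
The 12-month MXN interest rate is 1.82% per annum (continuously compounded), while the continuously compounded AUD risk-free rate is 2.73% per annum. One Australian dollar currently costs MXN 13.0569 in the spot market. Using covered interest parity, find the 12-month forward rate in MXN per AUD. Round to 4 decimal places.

12.9386

T = 1 year.
MXN accumulates by e^(0.0182×1) = 1.01836663.
AUD accumulates by e^(0.0273×1) = 1.02767606.
Forward (MXN per AUD) = 13.0569 × 1.01836663 / 1.02767606 = 12.938621.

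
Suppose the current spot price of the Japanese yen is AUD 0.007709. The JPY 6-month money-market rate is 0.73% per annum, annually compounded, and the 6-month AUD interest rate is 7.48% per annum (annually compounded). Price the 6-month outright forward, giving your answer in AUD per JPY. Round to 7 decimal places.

T = 6/12 years.
AUD accumulates by (1 + 0.0748)^(6/12) = 1.0367256.
JPY growth factor: (1 + 0.0073)^(6/12) = 1.0036434.
CIP: F = S · (grow AUD)/(grow JPY) = 0.007709 × 1.0367256/1.0036434 = 0.007963105 AUD per JPY.

0.0079631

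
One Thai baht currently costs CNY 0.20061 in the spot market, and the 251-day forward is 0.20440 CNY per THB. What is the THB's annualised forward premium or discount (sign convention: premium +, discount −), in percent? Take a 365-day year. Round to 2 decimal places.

T = 251/365 years.
Period premium: (0.20440 − 0.20061)/0.20061 = 0.0188924.
×(1/T) gives 2.75% p.a.

+2.75%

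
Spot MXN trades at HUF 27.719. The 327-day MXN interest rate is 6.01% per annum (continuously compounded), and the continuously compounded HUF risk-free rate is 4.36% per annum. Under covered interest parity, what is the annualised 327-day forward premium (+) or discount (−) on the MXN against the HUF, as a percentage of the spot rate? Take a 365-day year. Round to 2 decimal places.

-1.64%

T = 327/365 years.
CIP forward (HUF per MXN) = 27.719 × 1.0398337/1.0553189 = 27.312266.
Annualised premium = (F − S)/S × (1/T) = (27.312266 − 27.719)/27.719 ÷ (327/365) = -1.64%.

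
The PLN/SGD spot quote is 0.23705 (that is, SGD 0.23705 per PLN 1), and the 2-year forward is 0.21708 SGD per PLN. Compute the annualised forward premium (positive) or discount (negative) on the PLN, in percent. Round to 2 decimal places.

T = 2 years.
PLN trades forward at -8.42438% vs spot over the period.
×(1/T) gives -4.21% p.a.

-4.21%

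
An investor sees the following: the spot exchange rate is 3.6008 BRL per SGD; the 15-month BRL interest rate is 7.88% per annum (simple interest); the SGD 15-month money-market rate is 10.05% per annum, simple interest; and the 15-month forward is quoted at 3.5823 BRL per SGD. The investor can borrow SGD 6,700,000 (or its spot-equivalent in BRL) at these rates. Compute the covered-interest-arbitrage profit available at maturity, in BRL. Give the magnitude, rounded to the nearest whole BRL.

T = 15/12 years.
Invest the SGD and cover forward: 6,700,000 × 1.125625 × 3.5823 = BRL 27,016,587.13.
Convert at spot and invest in BRL: 6,700,000 × 3.6008 × 1.098500 = BRL 26,501,707.96.
The quoted forward overvalues SGD, so borrow BRL, buy SGD at spot, deposit the SGD at 10.05%, and sell the proceeds forward at 3.5823.
The gap between the two covered legs is BRL 514,879.

BRL 514,879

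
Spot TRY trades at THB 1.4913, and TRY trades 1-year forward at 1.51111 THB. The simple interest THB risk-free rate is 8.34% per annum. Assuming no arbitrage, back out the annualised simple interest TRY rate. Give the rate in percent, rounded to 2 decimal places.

6.92%

T = 1 year.
By CIP, F/S equals the THB-to-TRY growth ratio: 1.51111/1.4913 = 1.0132837.
The THB side grows by 1 + 0.0834×1 = 1.083400.
Hence g_TRY = 1.0691971.
(1.0691971 − 1)/T = 0.069197, i.e. 6.92%.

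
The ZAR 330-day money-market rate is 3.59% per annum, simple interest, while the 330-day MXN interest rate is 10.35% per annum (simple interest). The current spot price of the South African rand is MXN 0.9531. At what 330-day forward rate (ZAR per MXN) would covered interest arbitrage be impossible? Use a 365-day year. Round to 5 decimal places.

0.99057

T = 330/365 years.
MXN growth factor: 1 + 0.1035×330/365 = 1.0935753.
ZAR accumulates by 1 + 0.0359×330/365 = 1.0324575.
CIP: F = S · (grow MXN)/(grow ZAR) = 0.9531 × 1.0935753/1.0324575 = 1.009520 MXN per ZAR.
Quoted the other way: 1/1.009520 = 0.99057 ZAR per MXN.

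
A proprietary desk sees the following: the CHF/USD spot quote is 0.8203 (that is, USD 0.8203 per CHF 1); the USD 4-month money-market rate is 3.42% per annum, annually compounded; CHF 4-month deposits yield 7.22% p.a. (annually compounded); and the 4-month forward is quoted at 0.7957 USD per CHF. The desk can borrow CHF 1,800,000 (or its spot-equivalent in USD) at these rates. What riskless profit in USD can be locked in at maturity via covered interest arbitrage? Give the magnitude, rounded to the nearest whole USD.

USD 27,252

T = 4/12 years.
Keep in CHF, deliver into the forward: 1,800,000·1.023509633·0.7957 = USD 1,465,931.91.
Swap to USD now, deposit: 1,800,000·0.8203·1.011272454 = USD 1,493,184.23.
The quoted forward undervalues CHF, so borrow CHF, convert to USD at spot, deposit the USD at 3.42%, and buy CHF forward at 0.7957 to cover the loan.
The gap between the two covered legs is USD 27,252.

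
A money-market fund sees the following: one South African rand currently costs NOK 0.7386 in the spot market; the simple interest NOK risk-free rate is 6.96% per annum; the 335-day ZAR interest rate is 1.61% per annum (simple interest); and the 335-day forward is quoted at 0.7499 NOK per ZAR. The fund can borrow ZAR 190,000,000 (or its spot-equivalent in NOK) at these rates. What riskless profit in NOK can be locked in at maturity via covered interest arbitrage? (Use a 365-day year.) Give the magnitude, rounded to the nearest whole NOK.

NOK 4,712,058

T = 335/365 years.
Route A — deposit ZAR, sell forward: 190,000,000 × 1.01477671233 × 0.7499 = NOK 144,586,400.75.
Route B — convert at spot, deposit NOK: 190,000,000 × 0.7386 × 1.06387945205 = NOK 149,298,459.02.
The quoted forward undervalues ZAR, so borrow ZAR, convert to NOK at spot, deposit the NOK at 6.96%, and buy ZAR forward at 0.7499 to cover the loan.
Arbitrage profit = |144,586,400.75 − 149,298,459.02| = NOK 4,712,058.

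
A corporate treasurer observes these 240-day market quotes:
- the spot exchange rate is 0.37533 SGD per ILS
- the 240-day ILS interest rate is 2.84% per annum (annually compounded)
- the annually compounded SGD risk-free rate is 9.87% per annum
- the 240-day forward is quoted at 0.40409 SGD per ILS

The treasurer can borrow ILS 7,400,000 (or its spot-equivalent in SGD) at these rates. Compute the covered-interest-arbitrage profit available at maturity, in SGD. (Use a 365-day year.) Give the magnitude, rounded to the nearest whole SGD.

T = 240/365 years.
Invest the ILS and cover forward: 7,400,000 × 1.018584296 × 0.40409 = SGD 3,045,837.99.
Convert at spot and invest in SGD: 7,400,000 × 0.37533 × 1.063847615 = SGD 2,954,775.05.
The quoted forward overvalues ILS, so borrow SGD, buy ILS at spot, deposit the ILS at 2.84%, and sell the proceeds forward at 0.40409.
Arbitrage profit = |3,045,837.99 − 2,954,775.05| = SGD 91,063.

SGD 91,063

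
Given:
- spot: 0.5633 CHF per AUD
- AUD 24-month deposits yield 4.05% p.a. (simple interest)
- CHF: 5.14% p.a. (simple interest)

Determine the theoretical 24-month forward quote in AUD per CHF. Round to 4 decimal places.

1.7402

T = 2 years.
CHF growth factor: 1 + 0.0514×2 = 1.102800.
Growth of 1 AUD over T: 1 + 0.0405×2 = 1.081000.
So F = 0.5633 × 1.102800 / 1.081000 = 0.5746598 (CHF/AUD).
Invert for AUD per CHF: 1 / 0.5746598 = 1.7402.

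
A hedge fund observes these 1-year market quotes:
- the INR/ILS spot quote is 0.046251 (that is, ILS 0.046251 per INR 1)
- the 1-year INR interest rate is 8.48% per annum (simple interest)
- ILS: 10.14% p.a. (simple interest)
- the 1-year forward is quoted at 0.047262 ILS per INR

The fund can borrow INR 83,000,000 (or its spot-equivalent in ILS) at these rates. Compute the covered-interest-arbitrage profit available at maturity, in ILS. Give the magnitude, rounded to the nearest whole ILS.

ILS 27,304

T = 1 year.
Keep in INR, deliver into the forward: 83,000,000·1.084800·0.047262 = ILS 4,255,394.86.
Swap to ILS now, deposit: 83,000,000·0.046251·1.101400 = ILS 4,228,090.67.
The quoted forward overvalues INR, so borrow ILS, buy INR at spot, deposit the INR at 8.48%, and sell the proceeds forward at 0.047262.
The gap between the two covered legs is ILS 27,304.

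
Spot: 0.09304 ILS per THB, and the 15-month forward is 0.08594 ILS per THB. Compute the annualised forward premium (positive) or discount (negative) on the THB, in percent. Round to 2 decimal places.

T = 15/12 years.
THB trades forward at -7.63113% vs spot over the period.
Per annum: -0.0763113 / (15/12) = -0.061049 = -6.10%.

-6.10%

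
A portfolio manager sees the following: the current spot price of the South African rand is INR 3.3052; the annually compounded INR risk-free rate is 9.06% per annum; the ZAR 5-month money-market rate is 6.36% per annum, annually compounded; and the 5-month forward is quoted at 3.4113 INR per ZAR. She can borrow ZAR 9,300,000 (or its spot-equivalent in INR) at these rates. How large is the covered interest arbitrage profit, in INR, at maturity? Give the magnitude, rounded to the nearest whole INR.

T = 5/12 years.
Invest the ZAR and cover forward: 9,300,000 × 1.0260242772 × 3.4113 = INR 32,550,712.54.
Convert at spot and invest in INR: 9,300,000 × 3.3052 × 1.036797534 = INR 31,869,455.85.
The quoted forward overvalues ZAR, so borrow INR, buy ZAR at spot, deposit the ZAR at 6.36%, and sell the proceeds forward at 3.4113.
The gap between the two covered legs is INR 681,257.

INR 681,257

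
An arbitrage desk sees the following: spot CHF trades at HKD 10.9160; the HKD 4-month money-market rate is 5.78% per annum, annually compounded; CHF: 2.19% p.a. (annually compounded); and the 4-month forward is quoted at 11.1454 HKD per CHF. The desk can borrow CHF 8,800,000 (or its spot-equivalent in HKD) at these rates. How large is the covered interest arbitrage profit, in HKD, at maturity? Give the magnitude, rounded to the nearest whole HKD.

T = 4/12 years.
Route A — deposit CHF, sell forward: 8,800,000 × 1.007247349 × 11.1454 = HKD 98,790,336.51.
Route B — convert at spot, deposit HKD: 8,800,000 × 10.9160 × 1.0189069413 = HKD 97,877,015.91.
The quoted forward overvalues CHF, so borrow HKD, buy CHF at spot, deposit the CHF at 2.19%, and sell the proceeds forward at 11.1454.
The gap between the two covered legs is HKD 913,321.

HKD 913,321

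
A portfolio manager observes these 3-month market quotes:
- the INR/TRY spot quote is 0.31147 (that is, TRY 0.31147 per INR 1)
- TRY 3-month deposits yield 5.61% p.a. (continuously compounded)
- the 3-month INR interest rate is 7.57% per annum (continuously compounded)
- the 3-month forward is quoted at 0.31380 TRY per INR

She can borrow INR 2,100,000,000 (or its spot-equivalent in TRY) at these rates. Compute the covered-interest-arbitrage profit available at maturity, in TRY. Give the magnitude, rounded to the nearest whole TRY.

T = 3/12 years.
Invest the INR and cover forward: 2,100,000,000 × 1.01910521286 × 0.31380 = TRY 671,569,953.17.
Convert at spot and invest in TRY: 2,100,000,000 × 0.31147 × 1.01412381172 = TRY 663,325,201.64.
The quoted forward overvalues INR, so borrow TRY, buy INR at spot, deposit the INR at 7.57%, and sell the proceeds forward at 0.31380.
Arbitrage profit = |671,569,953.17 − 663,325,201.64| = TRY 8,244,752.

TRY 8,244,752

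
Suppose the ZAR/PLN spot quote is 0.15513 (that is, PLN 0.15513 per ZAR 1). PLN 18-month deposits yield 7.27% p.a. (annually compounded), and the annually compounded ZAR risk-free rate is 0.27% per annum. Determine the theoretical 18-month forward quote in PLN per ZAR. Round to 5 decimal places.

0.17166

T = 18/12 years.
PLN accumulates by (1 + 0.0727)^(18/12) = 1.1110086.
ZAR growth factor: (1 + 0.0027)^(18/12) = 1.0040527.
Forward (PLN per ZAR) = 0.15513 × 1.1110086 / 1.0040527 = 0.1716551.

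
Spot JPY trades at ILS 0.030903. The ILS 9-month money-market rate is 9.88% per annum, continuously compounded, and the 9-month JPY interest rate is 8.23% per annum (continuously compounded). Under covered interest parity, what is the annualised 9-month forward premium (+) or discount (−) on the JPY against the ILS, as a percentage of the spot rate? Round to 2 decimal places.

+1.66%

T = 9/12 years.
No-arbitrage forward: 0.030903 × 1.0769145 / 1.0636698 = 0.031287801 ILS/JPY.
(F − S)/S ÷ T = (0.031287801 − 0.030903)/0.030903/(9/12) = 0.016603 → 1.66%.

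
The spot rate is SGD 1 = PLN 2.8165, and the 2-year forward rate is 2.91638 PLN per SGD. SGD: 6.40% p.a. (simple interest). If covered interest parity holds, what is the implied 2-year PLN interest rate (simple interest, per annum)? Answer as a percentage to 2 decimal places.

8.40%

T = 2 years.
F/S = 2.91638/2.8165 = 1.0354625 = (growth of PLN) / (growth of SGD).
The SGD side grows by 1 + 0.0640×2 = 1.128000.
That pins the PLN growth at 1.1680017.
(1.1680017 − 1)/T = 0.084001, i.e. 8.40%.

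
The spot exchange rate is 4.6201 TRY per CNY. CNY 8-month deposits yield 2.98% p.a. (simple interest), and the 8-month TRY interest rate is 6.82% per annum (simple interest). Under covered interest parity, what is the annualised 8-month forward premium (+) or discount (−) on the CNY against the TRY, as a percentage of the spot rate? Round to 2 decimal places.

T = 8/12 years.
F = S · g_TRY/g_CNY = 4.6201 × 1.0454667/1.0198667 = 4.7360706.
(F − S)/S ÷ T = (4.7360706 − 4.6201)/4.6201/(8/12) = 0.037652 → 3.77%.

+3.77%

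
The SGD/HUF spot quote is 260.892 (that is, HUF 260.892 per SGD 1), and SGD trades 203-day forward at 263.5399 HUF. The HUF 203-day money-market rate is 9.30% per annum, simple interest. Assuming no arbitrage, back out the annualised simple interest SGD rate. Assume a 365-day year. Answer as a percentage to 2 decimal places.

T = 203/365 years.
By CIP, F/S equals the HUF-to-SGD growth ratio: 263.5399/260.892 = 1.0101494.
The HUF side grows by 1 + 0.0930×203/365 = 1.0517233.
So the SGD growth factor = 1.0411562.
(1.0411562 − 1)/T = 0.074000, i.e. 7.40%.

7.40%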